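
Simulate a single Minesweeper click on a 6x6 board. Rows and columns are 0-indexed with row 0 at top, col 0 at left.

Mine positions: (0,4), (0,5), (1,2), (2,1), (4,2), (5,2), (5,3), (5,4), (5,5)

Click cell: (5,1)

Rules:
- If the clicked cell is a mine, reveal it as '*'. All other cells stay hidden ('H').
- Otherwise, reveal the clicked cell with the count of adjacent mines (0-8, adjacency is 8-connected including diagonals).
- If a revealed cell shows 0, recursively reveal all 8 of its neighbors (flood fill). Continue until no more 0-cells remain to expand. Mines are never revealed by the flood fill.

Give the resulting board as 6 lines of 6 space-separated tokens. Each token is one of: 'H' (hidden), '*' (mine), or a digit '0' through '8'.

H H H H H H
H H H H H H
H H H H H H
H H H H H H
H H H H H H
H 2 H H H H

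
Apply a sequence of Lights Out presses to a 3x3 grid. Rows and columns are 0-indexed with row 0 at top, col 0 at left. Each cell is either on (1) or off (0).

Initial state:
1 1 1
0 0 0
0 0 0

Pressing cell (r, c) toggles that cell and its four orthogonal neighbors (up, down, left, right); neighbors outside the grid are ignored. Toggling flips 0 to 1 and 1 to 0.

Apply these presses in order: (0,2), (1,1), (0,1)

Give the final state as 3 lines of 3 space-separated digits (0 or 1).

Answer: 0 0 1
1 0 0
0 1 0

Derivation:
After press 1 at (0,2):
1 0 0
0 0 1
0 0 0

After press 2 at (1,1):
1 1 0
1 1 0
0 1 0

After press 3 at (0,1):
0 0 1
1 0 0
0 1 0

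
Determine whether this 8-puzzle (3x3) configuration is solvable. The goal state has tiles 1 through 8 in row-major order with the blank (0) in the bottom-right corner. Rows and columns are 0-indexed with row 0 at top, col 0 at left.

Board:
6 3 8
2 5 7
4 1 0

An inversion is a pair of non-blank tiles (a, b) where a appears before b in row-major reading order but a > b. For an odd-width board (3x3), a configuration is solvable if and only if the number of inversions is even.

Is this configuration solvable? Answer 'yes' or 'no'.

Inversions (pairs i<j in row-major order where tile[i] > tile[j] > 0): 18
18 is even, so the puzzle is solvable.

Answer: yes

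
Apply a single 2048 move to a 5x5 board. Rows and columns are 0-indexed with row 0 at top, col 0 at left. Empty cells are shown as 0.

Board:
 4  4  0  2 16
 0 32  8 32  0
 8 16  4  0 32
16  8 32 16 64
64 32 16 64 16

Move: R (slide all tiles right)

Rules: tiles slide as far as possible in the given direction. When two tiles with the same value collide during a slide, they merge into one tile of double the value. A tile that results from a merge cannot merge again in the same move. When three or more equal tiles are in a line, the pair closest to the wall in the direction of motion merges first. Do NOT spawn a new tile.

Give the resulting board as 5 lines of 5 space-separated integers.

Answer:  0  0  8  2 16
 0  0 32  8 32
 0  8 16  4 32
16  8 32 16 64
64 32 16 64 16

Derivation:
Slide right:
row 0: [4, 4, 0, 2, 16] -> [0, 0, 8, 2, 16]
row 1: [0, 32, 8, 32, 0] -> [0, 0, 32, 8, 32]
row 2: [8, 16, 4, 0, 32] -> [0, 8, 16, 4, 32]
row 3: [16, 8, 32, 16, 64] -> [16, 8, 32, 16, 64]
row 4: [64, 32, 16, 64, 16] -> [64, 32, 16, 64, 16]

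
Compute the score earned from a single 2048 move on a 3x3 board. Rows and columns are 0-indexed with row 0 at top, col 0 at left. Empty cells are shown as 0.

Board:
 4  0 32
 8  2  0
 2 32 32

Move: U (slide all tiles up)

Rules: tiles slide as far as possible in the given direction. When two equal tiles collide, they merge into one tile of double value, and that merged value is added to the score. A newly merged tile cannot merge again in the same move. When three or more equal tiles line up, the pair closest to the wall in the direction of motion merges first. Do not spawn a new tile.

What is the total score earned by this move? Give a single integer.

Slide up:
col 0: [4, 8, 2] -> [4, 8, 2]  score +0 (running 0)
col 1: [0, 2, 32] -> [2, 32, 0]  score +0 (running 0)
col 2: [32, 0, 32] -> [64, 0, 0]  score +64 (running 64)
Board after move:
 4  2 64
 8 32  0
 2  0  0

Answer: 64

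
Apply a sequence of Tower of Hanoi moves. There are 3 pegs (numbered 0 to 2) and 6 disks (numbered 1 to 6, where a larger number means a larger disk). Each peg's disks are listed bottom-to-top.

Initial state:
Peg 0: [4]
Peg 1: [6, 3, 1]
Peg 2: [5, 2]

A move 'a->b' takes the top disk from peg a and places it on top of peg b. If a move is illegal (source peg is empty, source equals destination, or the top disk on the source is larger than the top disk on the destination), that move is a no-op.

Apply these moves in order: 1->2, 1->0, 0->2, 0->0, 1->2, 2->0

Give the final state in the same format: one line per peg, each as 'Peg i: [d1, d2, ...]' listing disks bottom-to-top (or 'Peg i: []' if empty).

Answer: Peg 0: [4, 3, 1]
Peg 1: [6]
Peg 2: [5, 2]

Derivation:
After move 1 (1->2):
Peg 0: [4]
Peg 1: [6, 3]
Peg 2: [5, 2, 1]

After move 2 (1->0):
Peg 0: [4, 3]
Peg 1: [6]
Peg 2: [5, 2, 1]

After move 3 (0->2):
Peg 0: [4, 3]
Peg 1: [6]
Peg 2: [5, 2, 1]

After move 4 (0->0):
Peg 0: [4, 3]
Peg 1: [6]
Peg 2: [5, 2, 1]

After move 5 (1->2):
Peg 0: [4, 3]
Peg 1: [6]
Peg 2: [5, 2, 1]

After move 6 (2->0):
Peg 0: [4, 3, 1]
Peg 1: [6]
Peg 2: [5, 2]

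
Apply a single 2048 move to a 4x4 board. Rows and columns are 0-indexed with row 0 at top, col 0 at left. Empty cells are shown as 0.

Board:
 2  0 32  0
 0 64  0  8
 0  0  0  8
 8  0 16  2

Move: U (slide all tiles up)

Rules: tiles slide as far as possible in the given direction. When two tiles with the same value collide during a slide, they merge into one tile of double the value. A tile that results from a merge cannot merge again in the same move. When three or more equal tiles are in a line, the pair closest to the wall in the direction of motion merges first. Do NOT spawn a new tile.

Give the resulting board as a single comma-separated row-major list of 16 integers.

Answer: 2, 64, 32, 16, 8, 0, 16, 2, 0, 0, 0, 0, 0, 0, 0, 0

Derivation:
Slide up:
col 0: [2, 0, 0, 8] -> [2, 8, 0, 0]
col 1: [0, 64, 0, 0] -> [64, 0, 0, 0]
col 2: [32, 0, 0, 16] -> [32, 16, 0, 0]
col 3: [0, 8, 8, 2] -> [16, 2, 0, 0]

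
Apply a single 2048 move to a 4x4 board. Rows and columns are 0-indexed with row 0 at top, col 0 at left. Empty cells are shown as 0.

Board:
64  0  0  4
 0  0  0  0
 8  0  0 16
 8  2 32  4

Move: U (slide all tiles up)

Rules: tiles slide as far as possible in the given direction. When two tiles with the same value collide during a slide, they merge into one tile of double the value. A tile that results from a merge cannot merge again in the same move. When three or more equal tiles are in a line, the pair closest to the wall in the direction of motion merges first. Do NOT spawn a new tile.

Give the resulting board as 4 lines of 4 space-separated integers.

Answer: 64  2 32  4
16  0  0 16
 0  0  0  4
 0  0  0  0

Derivation:
Slide up:
col 0: [64, 0, 8, 8] -> [64, 16, 0, 0]
col 1: [0, 0, 0, 2] -> [2, 0, 0, 0]
col 2: [0, 0, 0, 32] -> [32, 0, 0, 0]
col 3: [4, 0, 16, 4] -> [4, 16, 4, 0]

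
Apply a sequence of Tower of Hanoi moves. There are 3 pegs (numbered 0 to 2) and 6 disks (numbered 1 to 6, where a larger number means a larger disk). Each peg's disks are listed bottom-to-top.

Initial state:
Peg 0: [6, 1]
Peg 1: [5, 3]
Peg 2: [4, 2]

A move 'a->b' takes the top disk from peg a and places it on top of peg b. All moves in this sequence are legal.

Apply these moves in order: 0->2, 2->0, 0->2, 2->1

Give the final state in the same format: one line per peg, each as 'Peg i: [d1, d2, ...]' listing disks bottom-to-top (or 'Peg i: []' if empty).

Answer: Peg 0: [6]
Peg 1: [5, 3, 1]
Peg 2: [4, 2]

Derivation:
After move 1 (0->2):
Peg 0: [6]
Peg 1: [5, 3]
Peg 2: [4, 2, 1]

After move 2 (2->0):
Peg 0: [6, 1]
Peg 1: [5, 3]
Peg 2: [4, 2]

After move 3 (0->2):
Peg 0: [6]
Peg 1: [5, 3]
Peg 2: [4, 2, 1]

After move 4 (2->1):
Peg 0: [6]
Peg 1: [5, 3, 1]
Peg 2: [4, 2]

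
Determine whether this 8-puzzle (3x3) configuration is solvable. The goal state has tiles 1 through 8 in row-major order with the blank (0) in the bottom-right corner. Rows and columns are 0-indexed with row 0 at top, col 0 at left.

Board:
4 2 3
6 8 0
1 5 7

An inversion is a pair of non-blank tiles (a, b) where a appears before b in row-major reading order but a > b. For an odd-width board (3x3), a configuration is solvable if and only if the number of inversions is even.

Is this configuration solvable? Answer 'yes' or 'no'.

Answer: yes

Derivation:
Inversions (pairs i<j in row-major order where tile[i] > tile[j] > 0): 10
10 is even, so the puzzle is solvable.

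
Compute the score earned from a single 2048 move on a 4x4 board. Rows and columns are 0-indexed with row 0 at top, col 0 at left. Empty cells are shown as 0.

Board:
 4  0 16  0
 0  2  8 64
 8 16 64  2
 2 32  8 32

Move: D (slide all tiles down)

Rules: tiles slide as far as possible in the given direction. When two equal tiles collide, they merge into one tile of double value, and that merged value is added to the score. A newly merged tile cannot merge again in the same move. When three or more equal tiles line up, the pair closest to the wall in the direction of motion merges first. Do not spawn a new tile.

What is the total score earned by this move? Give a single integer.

Slide down:
col 0: [4, 0, 8, 2] -> [0, 4, 8, 2]  score +0 (running 0)
col 1: [0, 2, 16, 32] -> [0, 2, 16, 32]  score +0 (running 0)
col 2: [16, 8, 64, 8] -> [16, 8, 64, 8]  score +0 (running 0)
col 3: [0, 64, 2, 32] -> [0, 64, 2, 32]  score +0 (running 0)
Board after move:
 0  0 16  0
 4  2  8 64
 8 16 64  2
 2 32  8 32

Answer: 0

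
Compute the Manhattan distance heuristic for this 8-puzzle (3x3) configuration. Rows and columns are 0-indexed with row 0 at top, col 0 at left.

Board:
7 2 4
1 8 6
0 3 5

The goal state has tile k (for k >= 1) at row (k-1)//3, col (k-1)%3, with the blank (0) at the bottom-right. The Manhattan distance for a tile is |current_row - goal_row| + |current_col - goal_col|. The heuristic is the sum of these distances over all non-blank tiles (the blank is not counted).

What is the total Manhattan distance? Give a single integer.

Tile 7: at (0,0), goal (2,0), distance |0-2|+|0-0| = 2
Tile 2: at (0,1), goal (0,1), distance |0-0|+|1-1| = 0
Tile 4: at (0,2), goal (1,0), distance |0-1|+|2-0| = 3
Tile 1: at (1,0), goal (0,0), distance |1-0|+|0-0| = 1
Tile 8: at (1,1), goal (2,1), distance |1-2|+|1-1| = 1
Tile 6: at (1,2), goal (1,2), distance |1-1|+|2-2| = 0
Tile 3: at (2,1), goal (0,2), distance |2-0|+|1-2| = 3
Tile 5: at (2,2), goal (1,1), distance |2-1|+|2-1| = 2
Sum: 2 + 0 + 3 + 1 + 1 + 0 + 3 + 2 = 12

Answer: 12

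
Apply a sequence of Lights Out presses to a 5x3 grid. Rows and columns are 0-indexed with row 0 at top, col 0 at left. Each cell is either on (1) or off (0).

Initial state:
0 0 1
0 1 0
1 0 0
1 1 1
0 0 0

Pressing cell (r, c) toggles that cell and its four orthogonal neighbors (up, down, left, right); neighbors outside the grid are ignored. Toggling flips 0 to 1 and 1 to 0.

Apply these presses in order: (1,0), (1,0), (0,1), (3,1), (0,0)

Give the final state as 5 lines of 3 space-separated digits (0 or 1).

After press 1 at (1,0):
1 0 1
1 0 0
0 0 0
1 1 1
0 0 0

After press 2 at (1,0):
0 0 1
0 1 0
1 0 0
1 1 1
0 0 0

After press 3 at (0,1):
1 1 0
0 0 0
1 0 0
1 1 1
0 0 0

After press 4 at (3,1):
1 1 0
0 0 0
1 1 0
0 0 0
0 1 0

After press 5 at (0,0):
0 0 0
1 0 0
1 1 0
0 0 0
0 1 0

Answer: 0 0 0
1 0 0
1 1 0
0 0 0
0 1 0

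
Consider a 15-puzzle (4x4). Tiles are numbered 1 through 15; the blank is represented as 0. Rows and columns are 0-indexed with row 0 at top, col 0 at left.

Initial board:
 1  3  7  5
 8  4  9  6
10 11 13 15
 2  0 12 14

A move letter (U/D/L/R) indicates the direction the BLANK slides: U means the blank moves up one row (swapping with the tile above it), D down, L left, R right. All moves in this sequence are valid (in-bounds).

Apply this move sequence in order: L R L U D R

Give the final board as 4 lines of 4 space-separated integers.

Answer:  1  3  7  5
 8  4  9  6
10 11 13 15
 2  0 12 14

Derivation:
After move 1 (L):
 1  3  7  5
 8  4  9  6
10 11 13 15
 0  2 12 14

After move 2 (R):
 1  3  7  5
 8  4  9  6
10 11 13 15
 2  0 12 14

After move 3 (L):
 1  3  7  5
 8  4  9  6
10 11 13 15
 0  2 12 14

After move 4 (U):
 1  3  7  5
 8  4  9  6
 0 11 13 15
10  2 12 14

After move 5 (D):
 1  3  7  5
 8  4  9  6
10 11 13 15
 0  2 12 14

After move 6 (R):
 1  3  7  5
 8  4  9  6
10 11 13 15
 2  0 12 14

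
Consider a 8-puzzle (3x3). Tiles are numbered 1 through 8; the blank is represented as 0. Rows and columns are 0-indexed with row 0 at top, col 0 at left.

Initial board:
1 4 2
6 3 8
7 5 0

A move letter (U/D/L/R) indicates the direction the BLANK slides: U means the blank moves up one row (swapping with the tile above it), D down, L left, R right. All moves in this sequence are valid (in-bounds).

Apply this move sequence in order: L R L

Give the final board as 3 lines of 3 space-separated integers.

Answer: 1 4 2
6 3 8
7 0 5

Derivation:
After move 1 (L):
1 4 2
6 3 8
7 0 5

After move 2 (R):
1 4 2
6 3 8
7 5 0

After move 3 (L):
1 4 2
6 3 8
7 0 5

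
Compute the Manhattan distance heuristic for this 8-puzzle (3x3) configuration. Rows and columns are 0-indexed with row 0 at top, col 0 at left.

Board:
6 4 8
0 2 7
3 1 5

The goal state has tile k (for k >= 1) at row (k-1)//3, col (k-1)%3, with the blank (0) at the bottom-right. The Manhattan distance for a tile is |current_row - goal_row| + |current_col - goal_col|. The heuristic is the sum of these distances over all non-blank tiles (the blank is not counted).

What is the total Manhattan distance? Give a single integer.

Tile 6: at (0,0), goal (1,2), distance |0-1|+|0-2| = 3
Tile 4: at (0,1), goal (1,0), distance |0-1|+|1-0| = 2
Tile 8: at (0,2), goal (2,1), distance |0-2|+|2-1| = 3
Tile 2: at (1,1), goal (0,1), distance |1-0|+|1-1| = 1
Tile 7: at (1,2), goal (2,0), distance |1-2|+|2-0| = 3
Tile 3: at (2,0), goal (0,2), distance |2-0|+|0-2| = 4
Tile 1: at (2,1), goal (0,0), distance |2-0|+|1-0| = 3
Tile 5: at (2,2), goal (1,1), distance |2-1|+|2-1| = 2
Sum: 3 + 2 + 3 + 1 + 3 + 4 + 3 + 2 = 21

Answer: 21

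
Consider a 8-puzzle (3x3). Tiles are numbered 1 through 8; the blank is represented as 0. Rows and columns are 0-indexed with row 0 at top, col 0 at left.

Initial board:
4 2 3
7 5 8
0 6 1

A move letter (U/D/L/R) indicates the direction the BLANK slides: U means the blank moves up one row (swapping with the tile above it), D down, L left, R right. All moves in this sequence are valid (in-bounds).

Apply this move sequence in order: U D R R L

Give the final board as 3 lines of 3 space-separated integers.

After move 1 (U):
4 2 3
0 5 8
7 6 1

After move 2 (D):
4 2 3
7 5 8
0 6 1

After move 3 (R):
4 2 3
7 5 8
6 0 1

After move 4 (R):
4 2 3
7 5 8
6 1 0

After move 5 (L):
4 2 3
7 5 8
6 0 1

Answer: 4 2 3
7 5 8
6 0 1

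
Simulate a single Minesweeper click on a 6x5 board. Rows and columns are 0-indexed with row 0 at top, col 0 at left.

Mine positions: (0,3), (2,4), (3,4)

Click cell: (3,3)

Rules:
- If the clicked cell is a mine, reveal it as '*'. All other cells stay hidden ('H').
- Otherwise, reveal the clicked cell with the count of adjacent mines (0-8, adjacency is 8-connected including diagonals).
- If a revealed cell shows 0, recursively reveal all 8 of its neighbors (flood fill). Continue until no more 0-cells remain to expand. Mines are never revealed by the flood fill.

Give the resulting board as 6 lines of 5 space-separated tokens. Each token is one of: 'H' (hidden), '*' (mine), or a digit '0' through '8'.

H H H H H
H H H H H
H H H H H
H H H 2 H
H H H H H
H H H H H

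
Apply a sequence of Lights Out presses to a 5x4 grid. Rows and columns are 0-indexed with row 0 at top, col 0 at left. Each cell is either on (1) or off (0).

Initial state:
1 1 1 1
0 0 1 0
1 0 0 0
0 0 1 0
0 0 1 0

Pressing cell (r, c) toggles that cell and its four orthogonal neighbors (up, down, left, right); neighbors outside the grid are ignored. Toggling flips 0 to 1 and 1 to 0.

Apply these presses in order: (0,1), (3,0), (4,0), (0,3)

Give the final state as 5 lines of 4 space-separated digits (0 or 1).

After press 1 at (0,1):
0 0 0 1
0 1 1 0
1 0 0 0
0 0 1 0
0 0 1 0

After press 2 at (3,0):
0 0 0 1
0 1 1 0
0 0 0 0
1 1 1 0
1 0 1 0

After press 3 at (4,0):
0 0 0 1
0 1 1 0
0 0 0 0
0 1 1 0
0 1 1 0

After press 4 at (0,3):
0 0 1 0
0 1 1 1
0 0 0 0
0 1 1 0
0 1 1 0

Answer: 0 0 1 0
0 1 1 1
0 0 0 0
0 1 1 0
0 1 1 0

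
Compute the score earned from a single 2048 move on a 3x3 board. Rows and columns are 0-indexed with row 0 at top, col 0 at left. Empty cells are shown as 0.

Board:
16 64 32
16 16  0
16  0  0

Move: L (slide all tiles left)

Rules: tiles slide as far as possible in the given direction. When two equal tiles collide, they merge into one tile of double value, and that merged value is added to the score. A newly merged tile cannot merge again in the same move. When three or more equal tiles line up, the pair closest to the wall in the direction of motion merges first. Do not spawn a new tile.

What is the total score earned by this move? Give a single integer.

Answer: 32

Derivation:
Slide left:
row 0: [16, 64, 32] -> [16, 64, 32]  score +0 (running 0)
row 1: [16, 16, 0] -> [32, 0, 0]  score +32 (running 32)
row 2: [16, 0, 0] -> [16, 0, 0]  score +0 (running 32)
Board after move:
16 64 32
32  0  0
16  0  0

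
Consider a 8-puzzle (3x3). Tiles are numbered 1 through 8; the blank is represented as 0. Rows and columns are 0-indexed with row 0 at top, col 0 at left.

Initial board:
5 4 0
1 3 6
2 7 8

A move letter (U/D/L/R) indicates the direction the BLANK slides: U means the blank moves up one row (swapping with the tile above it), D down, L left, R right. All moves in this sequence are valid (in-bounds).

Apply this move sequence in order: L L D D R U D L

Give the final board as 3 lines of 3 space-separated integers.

Answer: 1 5 4
2 3 6
0 7 8

Derivation:
After move 1 (L):
5 0 4
1 3 6
2 7 8

After move 2 (L):
0 5 4
1 3 6
2 7 8

After move 3 (D):
1 5 4
0 3 6
2 7 8

After move 4 (D):
1 5 4
2 3 6
0 7 8

After move 5 (R):
1 5 4
2 3 6
7 0 8

After move 6 (U):
1 5 4
2 0 6
7 3 8

After move 7 (D):
1 5 4
2 3 6
7 0 8

After move 8 (L):
1 5 4
2 3 6
0 7 8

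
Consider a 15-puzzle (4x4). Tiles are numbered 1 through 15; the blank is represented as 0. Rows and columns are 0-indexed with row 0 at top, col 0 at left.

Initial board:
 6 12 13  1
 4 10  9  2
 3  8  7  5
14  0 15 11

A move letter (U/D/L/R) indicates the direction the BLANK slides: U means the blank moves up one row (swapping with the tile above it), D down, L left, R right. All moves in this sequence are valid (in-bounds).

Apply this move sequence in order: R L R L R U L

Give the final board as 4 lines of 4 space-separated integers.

Answer:  6 12 13  1
 4 10  9  2
 3  0  8  5
14 15  7 11

Derivation:
After move 1 (R):
 6 12 13  1
 4 10  9  2
 3  8  7  5
14 15  0 11

After move 2 (L):
 6 12 13  1
 4 10  9  2
 3  8  7  5
14  0 15 11

After move 3 (R):
 6 12 13  1
 4 10  9  2
 3  8  7  5
14 15  0 11

After move 4 (L):
 6 12 13  1
 4 10  9  2
 3  8  7  5
14  0 15 11

After move 5 (R):
 6 12 13  1
 4 10  9  2
 3  8  7  5
14 15  0 11

After move 6 (U):
 6 12 13  1
 4 10  9  2
 3  8  0  5
14 15  7 11

After move 7 (L):
 6 12 13  1
 4 10  9  2
 3  0  8  5
14 15  7 11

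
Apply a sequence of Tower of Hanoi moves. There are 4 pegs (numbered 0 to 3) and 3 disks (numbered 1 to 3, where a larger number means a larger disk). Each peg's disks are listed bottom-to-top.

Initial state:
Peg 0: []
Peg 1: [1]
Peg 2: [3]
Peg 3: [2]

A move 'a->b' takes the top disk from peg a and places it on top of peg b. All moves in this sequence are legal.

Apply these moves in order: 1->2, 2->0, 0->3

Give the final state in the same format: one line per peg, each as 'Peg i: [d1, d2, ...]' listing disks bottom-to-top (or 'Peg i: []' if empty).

Answer: Peg 0: []
Peg 1: []
Peg 2: [3]
Peg 3: [2, 1]

Derivation:
After move 1 (1->2):
Peg 0: []
Peg 1: []
Peg 2: [3, 1]
Peg 3: [2]

After move 2 (2->0):
Peg 0: [1]
Peg 1: []
Peg 2: [3]
Peg 3: [2]

After move 3 (0->3):
Peg 0: []
Peg 1: []
Peg 2: [3]
Peg 3: [2, 1]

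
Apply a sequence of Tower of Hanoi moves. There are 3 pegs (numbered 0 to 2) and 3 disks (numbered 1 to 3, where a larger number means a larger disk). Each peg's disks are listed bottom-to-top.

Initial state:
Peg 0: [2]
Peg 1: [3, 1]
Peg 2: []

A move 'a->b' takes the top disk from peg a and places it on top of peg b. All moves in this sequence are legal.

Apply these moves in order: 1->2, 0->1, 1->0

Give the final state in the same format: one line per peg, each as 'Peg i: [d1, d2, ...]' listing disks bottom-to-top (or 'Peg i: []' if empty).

After move 1 (1->2):
Peg 0: [2]
Peg 1: [3]
Peg 2: [1]

After move 2 (0->1):
Peg 0: []
Peg 1: [3, 2]
Peg 2: [1]

After move 3 (1->0):
Peg 0: [2]
Peg 1: [3]
Peg 2: [1]

Answer: Peg 0: [2]
Peg 1: [3]
Peg 2: [1]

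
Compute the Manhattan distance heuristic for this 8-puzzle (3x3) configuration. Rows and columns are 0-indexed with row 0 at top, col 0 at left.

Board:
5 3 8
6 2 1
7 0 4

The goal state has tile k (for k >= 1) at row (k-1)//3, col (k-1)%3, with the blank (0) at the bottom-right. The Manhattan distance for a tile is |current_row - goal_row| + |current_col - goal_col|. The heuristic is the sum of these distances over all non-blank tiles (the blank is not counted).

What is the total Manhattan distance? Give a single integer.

Tile 5: at (0,0), goal (1,1), distance |0-1|+|0-1| = 2
Tile 3: at (0,1), goal (0,2), distance |0-0|+|1-2| = 1
Tile 8: at (0,2), goal (2,1), distance |0-2|+|2-1| = 3
Tile 6: at (1,0), goal (1,2), distance |1-1|+|0-2| = 2
Tile 2: at (1,1), goal (0,1), distance |1-0|+|1-1| = 1
Tile 1: at (1,2), goal (0,0), distance |1-0|+|2-0| = 3
Tile 7: at (2,0), goal (2,0), distance |2-2|+|0-0| = 0
Tile 4: at (2,2), goal (1,0), distance |2-1|+|2-0| = 3
Sum: 2 + 1 + 3 + 2 + 1 + 3 + 0 + 3 = 15

Answer: 15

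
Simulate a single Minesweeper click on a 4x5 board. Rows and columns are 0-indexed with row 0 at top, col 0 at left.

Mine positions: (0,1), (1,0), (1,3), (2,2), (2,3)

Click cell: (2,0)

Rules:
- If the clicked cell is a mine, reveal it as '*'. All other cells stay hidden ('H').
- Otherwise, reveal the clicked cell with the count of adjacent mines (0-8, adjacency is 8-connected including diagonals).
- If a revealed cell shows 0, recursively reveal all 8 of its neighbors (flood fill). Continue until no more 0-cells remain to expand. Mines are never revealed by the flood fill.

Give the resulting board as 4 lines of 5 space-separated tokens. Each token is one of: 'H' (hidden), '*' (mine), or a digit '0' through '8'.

H H H H H
H H H H H
1 H H H H
H H H H H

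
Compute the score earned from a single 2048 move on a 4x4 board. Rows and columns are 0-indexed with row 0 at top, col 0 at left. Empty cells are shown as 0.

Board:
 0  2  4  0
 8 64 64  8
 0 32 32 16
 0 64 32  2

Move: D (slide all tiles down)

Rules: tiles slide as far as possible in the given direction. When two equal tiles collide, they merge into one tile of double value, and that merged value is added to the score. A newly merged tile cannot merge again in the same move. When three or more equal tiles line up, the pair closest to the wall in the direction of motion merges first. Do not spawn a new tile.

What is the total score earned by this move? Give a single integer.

Answer: 64

Derivation:
Slide down:
col 0: [0, 8, 0, 0] -> [0, 0, 0, 8]  score +0 (running 0)
col 1: [2, 64, 32, 64] -> [2, 64, 32, 64]  score +0 (running 0)
col 2: [4, 64, 32, 32] -> [0, 4, 64, 64]  score +64 (running 64)
col 3: [0, 8, 16, 2] -> [0, 8, 16, 2]  score +0 (running 64)
Board after move:
 0  2  0  0
 0 64  4  8
 0 32 64 16
 8 64 64  2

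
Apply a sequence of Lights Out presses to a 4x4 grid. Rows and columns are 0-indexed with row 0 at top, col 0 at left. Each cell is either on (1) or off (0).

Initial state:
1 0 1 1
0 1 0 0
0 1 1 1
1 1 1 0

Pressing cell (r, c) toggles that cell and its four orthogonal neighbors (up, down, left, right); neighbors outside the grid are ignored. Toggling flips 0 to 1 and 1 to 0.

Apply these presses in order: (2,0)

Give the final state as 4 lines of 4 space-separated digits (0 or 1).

Answer: 1 0 1 1
1 1 0 0
1 0 1 1
0 1 1 0

Derivation:
After press 1 at (2,0):
1 0 1 1
1 1 0 0
1 0 1 1
0 1 1 0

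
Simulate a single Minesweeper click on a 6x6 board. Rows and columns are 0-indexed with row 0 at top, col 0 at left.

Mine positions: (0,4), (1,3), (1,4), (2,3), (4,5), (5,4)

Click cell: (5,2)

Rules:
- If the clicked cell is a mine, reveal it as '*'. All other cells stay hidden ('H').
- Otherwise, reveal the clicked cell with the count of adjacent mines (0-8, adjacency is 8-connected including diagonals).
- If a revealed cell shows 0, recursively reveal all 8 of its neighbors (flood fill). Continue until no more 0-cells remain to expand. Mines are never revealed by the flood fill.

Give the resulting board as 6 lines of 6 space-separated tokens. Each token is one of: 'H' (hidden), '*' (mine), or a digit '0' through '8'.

0 0 1 H H H
0 0 2 H H H
0 0 2 H H H
0 0 1 1 H H
0 0 0 1 H H
0 0 0 1 H H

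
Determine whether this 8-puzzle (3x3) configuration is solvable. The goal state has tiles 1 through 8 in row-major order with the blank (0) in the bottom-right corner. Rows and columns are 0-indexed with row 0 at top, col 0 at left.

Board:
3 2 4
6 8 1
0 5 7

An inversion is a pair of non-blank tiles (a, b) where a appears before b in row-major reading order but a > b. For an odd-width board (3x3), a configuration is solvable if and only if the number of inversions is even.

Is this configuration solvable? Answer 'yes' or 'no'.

Answer: no

Derivation:
Inversions (pairs i<j in row-major order where tile[i] > tile[j] > 0): 9
9 is odd, so the puzzle is not solvable.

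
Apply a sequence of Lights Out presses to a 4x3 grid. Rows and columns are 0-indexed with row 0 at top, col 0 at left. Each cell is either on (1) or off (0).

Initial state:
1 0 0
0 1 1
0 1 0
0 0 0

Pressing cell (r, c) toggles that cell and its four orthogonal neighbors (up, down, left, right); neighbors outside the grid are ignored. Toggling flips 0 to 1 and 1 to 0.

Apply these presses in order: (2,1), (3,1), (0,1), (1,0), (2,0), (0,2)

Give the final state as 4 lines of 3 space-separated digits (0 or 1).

After press 1 at (2,1):
1 0 0
0 0 1
1 0 1
0 1 0

After press 2 at (3,1):
1 0 0
0 0 1
1 1 1
1 0 1

After press 3 at (0,1):
0 1 1
0 1 1
1 1 1
1 0 1

After press 4 at (1,0):
1 1 1
1 0 1
0 1 1
1 0 1

After press 5 at (2,0):
1 1 1
0 0 1
1 0 1
0 0 1

After press 6 at (0,2):
1 0 0
0 0 0
1 0 1
0 0 1

Answer: 1 0 0
0 0 0
1 0 1
0 0 1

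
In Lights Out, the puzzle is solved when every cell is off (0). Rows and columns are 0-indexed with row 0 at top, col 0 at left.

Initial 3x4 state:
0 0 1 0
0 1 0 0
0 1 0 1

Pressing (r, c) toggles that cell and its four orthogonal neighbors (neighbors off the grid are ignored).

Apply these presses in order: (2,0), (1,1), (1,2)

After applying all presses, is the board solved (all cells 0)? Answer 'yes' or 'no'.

After press 1 at (2,0):
0 0 1 0
1 1 0 0
1 0 0 1

After press 2 at (1,1):
0 1 1 0
0 0 1 0
1 1 0 1

After press 3 at (1,2):
0 1 0 0
0 1 0 1
1 1 1 1

Lights still on: 7

Answer: no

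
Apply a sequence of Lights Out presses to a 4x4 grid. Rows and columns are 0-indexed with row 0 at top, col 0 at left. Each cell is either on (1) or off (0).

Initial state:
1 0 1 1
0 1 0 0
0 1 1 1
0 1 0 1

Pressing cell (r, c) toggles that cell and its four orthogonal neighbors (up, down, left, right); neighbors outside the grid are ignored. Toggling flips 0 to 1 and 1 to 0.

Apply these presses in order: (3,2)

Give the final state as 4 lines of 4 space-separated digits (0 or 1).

After press 1 at (3,2):
1 0 1 1
0 1 0 0
0 1 0 1
0 0 1 0

Answer: 1 0 1 1
0 1 0 0
0 1 0 1
0 0 1 0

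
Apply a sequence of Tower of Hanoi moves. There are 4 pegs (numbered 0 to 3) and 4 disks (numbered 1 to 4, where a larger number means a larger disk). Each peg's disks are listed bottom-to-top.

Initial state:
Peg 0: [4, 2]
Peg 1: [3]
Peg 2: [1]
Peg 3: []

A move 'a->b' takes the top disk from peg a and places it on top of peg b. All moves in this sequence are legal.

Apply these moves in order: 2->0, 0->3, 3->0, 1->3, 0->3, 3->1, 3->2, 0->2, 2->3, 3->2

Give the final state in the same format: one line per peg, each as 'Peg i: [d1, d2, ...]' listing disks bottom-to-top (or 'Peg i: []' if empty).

Answer: Peg 0: [4]
Peg 1: [1]
Peg 2: [3, 2]
Peg 3: []

Derivation:
After move 1 (2->0):
Peg 0: [4, 2, 1]
Peg 1: [3]
Peg 2: []
Peg 3: []

After move 2 (0->3):
Peg 0: [4, 2]
Peg 1: [3]
Peg 2: []
Peg 3: [1]

After move 3 (3->0):
Peg 0: [4, 2, 1]
Peg 1: [3]
Peg 2: []
Peg 3: []

After move 4 (1->3):
Peg 0: [4, 2, 1]
Peg 1: []
Peg 2: []
Peg 3: [3]

After move 5 (0->3):
Peg 0: [4, 2]
Peg 1: []
Peg 2: []
Peg 3: [3, 1]

After move 6 (3->1):
Peg 0: [4, 2]
Peg 1: [1]
Peg 2: []
Peg 3: [3]

After move 7 (3->2):
Peg 0: [4, 2]
Peg 1: [1]
Peg 2: [3]
Peg 3: []

After move 8 (0->2):
Peg 0: [4]
Peg 1: [1]
Peg 2: [3, 2]
Peg 3: []

After move 9 (2->3):
Peg 0: [4]
Peg 1: [1]
Peg 2: [3]
Peg 3: [2]

After move 10 (3->2):
Peg 0: [4]
Peg 1: [1]
Peg 2: [3, 2]
Peg 3: []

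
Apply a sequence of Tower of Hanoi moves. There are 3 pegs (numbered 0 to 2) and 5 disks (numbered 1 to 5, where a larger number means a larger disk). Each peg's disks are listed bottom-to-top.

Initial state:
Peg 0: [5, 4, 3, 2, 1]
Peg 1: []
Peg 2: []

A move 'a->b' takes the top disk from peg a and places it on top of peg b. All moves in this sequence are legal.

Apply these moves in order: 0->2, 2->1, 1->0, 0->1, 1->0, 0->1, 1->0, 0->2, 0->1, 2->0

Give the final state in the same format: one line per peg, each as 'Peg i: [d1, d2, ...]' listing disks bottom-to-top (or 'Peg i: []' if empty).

Answer: Peg 0: [5, 4, 3, 1]
Peg 1: [2]
Peg 2: []

Derivation:
After move 1 (0->2):
Peg 0: [5, 4, 3, 2]
Peg 1: []
Peg 2: [1]

After move 2 (2->1):
Peg 0: [5, 4, 3, 2]
Peg 1: [1]
Peg 2: []

After move 3 (1->0):
Peg 0: [5, 4, 3, 2, 1]
Peg 1: []
Peg 2: []

After move 4 (0->1):
Peg 0: [5, 4, 3, 2]
Peg 1: [1]
Peg 2: []

After move 5 (1->0):
Peg 0: [5, 4, 3, 2, 1]
Peg 1: []
Peg 2: []

After move 6 (0->1):
Peg 0: [5, 4, 3, 2]
Peg 1: [1]
Peg 2: []

After move 7 (1->0):
Peg 0: [5, 4, 3, 2, 1]
Peg 1: []
Peg 2: []

After move 8 (0->2):
Peg 0: [5, 4, 3, 2]
Peg 1: []
Peg 2: [1]

After move 9 (0->1):
Peg 0: [5, 4, 3]
Peg 1: [2]
Peg 2: [1]

After move 10 (2->0):
Peg 0: [5, 4, 3, 1]
Peg 1: [2]
Peg 2: []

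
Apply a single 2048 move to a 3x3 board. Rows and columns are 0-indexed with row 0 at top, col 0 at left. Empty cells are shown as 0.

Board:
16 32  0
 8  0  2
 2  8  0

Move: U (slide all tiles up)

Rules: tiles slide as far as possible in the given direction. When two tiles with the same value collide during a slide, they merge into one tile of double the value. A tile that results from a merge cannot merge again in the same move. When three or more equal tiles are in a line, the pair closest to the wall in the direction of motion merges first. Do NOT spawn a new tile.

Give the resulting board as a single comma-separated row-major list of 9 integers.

Answer: 16, 32, 2, 8, 8, 0, 2, 0, 0

Derivation:
Slide up:
col 0: [16, 8, 2] -> [16, 8, 2]
col 1: [32, 0, 8] -> [32, 8, 0]
col 2: [0, 2, 0] -> [2, 0, 0]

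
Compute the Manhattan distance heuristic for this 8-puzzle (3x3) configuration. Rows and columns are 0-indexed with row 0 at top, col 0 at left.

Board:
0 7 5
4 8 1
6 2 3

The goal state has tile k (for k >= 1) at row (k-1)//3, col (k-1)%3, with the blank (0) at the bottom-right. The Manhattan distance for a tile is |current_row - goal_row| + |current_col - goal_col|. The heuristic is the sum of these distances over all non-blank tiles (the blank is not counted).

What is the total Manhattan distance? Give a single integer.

Answer: 16

Derivation:
Tile 7: at (0,1), goal (2,0), distance |0-2|+|1-0| = 3
Tile 5: at (0,2), goal (1,1), distance |0-1|+|2-1| = 2
Tile 4: at (1,0), goal (1,0), distance |1-1|+|0-0| = 0
Tile 8: at (1,1), goal (2,1), distance |1-2|+|1-1| = 1
Tile 1: at (1,2), goal (0,0), distance |1-0|+|2-0| = 3
Tile 6: at (2,0), goal (1,2), distance |2-1|+|0-2| = 3
Tile 2: at (2,1), goal (0,1), distance |2-0|+|1-1| = 2
Tile 3: at (2,2), goal (0,2), distance |2-0|+|2-2| = 2
Sum: 3 + 2 + 0 + 1 + 3 + 3 + 2 + 2 = 16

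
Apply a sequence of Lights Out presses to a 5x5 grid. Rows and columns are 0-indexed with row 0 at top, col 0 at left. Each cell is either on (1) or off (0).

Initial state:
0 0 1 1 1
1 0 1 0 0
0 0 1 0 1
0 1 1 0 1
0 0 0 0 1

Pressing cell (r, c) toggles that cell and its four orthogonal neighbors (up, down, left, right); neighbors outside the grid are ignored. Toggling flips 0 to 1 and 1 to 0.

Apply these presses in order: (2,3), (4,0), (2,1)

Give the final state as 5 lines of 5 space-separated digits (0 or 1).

Answer: 0 0 1 1 1
1 1 1 1 0
1 1 1 1 0
1 0 1 1 1
1 1 0 0 1

Derivation:
After press 1 at (2,3):
0 0 1 1 1
1 0 1 1 0
0 0 0 1 0
0 1 1 1 1
0 0 0 0 1

After press 2 at (4,0):
0 0 1 1 1
1 0 1 1 0
0 0 0 1 0
1 1 1 1 1
1 1 0 0 1

After press 3 at (2,1):
0 0 1 1 1
1 1 1 1 0
1 1 1 1 0
1 0 1 1 1
1 1 0 0 1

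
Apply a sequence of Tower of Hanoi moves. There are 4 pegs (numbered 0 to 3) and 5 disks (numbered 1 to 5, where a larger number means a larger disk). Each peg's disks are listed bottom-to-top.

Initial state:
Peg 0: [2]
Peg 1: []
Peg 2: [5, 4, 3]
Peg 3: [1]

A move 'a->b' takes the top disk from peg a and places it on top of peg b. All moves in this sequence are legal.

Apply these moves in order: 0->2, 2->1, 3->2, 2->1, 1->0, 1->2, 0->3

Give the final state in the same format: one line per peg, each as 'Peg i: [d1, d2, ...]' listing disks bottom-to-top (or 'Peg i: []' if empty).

After move 1 (0->2):
Peg 0: []
Peg 1: []
Peg 2: [5, 4, 3, 2]
Peg 3: [1]

After move 2 (2->1):
Peg 0: []
Peg 1: [2]
Peg 2: [5, 4, 3]
Peg 3: [1]

After move 3 (3->2):
Peg 0: []
Peg 1: [2]
Peg 2: [5, 4, 3, 1]
Peg 3: []

After move 4 (2->1):
Peg 0: []
Peg 1: [2, 1]
Peg 2: [5, 4, 3]
Peg 3: []

After move 5 (1->0):
Peg 0: [1]
Peg 1: [2]
Peg 2: [5, 4, 3]
Peg 3: []

After move 6 (1->2):
Peg 0: [1]
Peg 1: []
Peg 2: [5, 4, 3, 2]
Peg 3: []

After move 7 (0->3):
Peg 0: []
Peg 1: []
Peg 2: [5, 4, 3, 2]
Peg 3: [1]

Answer: Peg 0: []
Peg 1: []
Peg 2: [5, 4, 3, 2]
Peg 3: [1]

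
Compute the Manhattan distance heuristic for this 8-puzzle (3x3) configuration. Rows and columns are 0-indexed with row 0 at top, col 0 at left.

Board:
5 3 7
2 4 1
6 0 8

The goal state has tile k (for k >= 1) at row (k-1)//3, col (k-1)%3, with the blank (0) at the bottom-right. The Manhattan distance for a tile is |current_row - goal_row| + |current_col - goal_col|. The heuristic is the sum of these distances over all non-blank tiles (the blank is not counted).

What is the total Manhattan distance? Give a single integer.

Tile 5: at (0,0), goal (1,1), distance |0-1|+|0-1| = 2
Tile 3: at (0,1), goal (0,2), distance |0-0|+|1-2| = 1
Tile 7: at (0,2), goal (2,0), distance |0-2|+|2-0| = 4
Tile 2: at (1,0), goal (0,1), distance |1-0|+|0-1| = 2
Tile 4: at (1,1), goal (1,0), distance |1-1|+|1-0| = 1
Tile 1: at (1,2), goal (0,0), distance |1-0|+|2-0| = 3
Tile 6: at (2,0), goal (1,2), distance |2-1|+|0-2| = 3
Tile 8: at (2,2), goal (2,1), distance |2-2|+|2-1| = 1
Sum: 2 + 1 + 4 + 2 + 1 + 3 + 3 + 1 = 17

Answer: 17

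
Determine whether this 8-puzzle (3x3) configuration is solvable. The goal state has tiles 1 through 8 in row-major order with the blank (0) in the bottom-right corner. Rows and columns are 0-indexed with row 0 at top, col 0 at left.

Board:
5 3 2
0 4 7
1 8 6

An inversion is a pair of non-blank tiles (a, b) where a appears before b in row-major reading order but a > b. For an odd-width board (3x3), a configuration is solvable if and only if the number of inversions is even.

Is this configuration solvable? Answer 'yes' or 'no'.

Answer: no

Derivation:
Inversions (pairs i<j in row-major order where tile[i] > tile[j] > 0): 11
11 is odd, so the puzzle is not solvable.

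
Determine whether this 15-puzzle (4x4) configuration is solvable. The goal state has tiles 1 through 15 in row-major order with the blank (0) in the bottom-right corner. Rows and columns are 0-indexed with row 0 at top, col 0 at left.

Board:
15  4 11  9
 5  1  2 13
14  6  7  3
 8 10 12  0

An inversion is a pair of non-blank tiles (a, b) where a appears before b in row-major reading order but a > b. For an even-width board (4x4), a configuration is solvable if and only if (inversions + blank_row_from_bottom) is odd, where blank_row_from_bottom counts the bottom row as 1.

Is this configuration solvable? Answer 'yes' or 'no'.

Answer: yes

Derivation:
Inversions: 50
Blank is in row 3 (0-indexed from top), which is row 1 counting from the bottom (bottom = 1).
50 + 1 = 51, which is odd, so the puzzle is solvable.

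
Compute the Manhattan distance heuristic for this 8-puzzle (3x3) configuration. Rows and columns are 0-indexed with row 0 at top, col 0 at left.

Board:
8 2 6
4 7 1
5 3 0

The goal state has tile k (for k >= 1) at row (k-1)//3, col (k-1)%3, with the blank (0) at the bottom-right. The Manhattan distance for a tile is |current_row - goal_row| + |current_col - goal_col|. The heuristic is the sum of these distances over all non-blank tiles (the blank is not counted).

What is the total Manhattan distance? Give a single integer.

Answer: 14

Derivation:
Tile 8: (0,0)->(2,1) = 3
Tile 2: (0,1)->(0,1) = 0
Tile 6: (0,2)->(1,2) = 1
Tile 4: (1,0)->(1,0) = 0
Tile 7: (1,1)->(2,0) = 2
Tile 1: (1,2)->(0,0) = 3
Tile 5: (2,0)->(1,1) = 2
Tile 3: (2,1)->(0,2) = 3
Sum: 3 + 0 + 1 + 0 + 2 + 3 + 2 + 3 = 14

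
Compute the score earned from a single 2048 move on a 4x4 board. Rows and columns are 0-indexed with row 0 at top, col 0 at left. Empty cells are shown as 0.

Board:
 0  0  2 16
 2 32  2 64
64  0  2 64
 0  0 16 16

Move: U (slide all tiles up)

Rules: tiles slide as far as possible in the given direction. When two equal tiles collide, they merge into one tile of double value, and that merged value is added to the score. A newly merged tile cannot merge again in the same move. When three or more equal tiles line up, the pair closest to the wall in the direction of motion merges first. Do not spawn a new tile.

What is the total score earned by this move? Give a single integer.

Answer: 132

Derivation:
Slide up:
col 0: [0, 2, 64, 0] -> [2, 64, 0, 0]  score +0 (running 0)
col 1: [0, 32, 0, 0] -> [32, 0, 0, 0]  score +0 (running 0)
col 2: [2, 2, 2, 16] -> [4, 2, 16, 0]  score +4 (running 4)
col 3: [16, 64, 64, 16] -> [16, 128, 16, 0]  score +128 (running 132)
Board after move:
  2  32   4  16
 64   0   2 128
  0   0  16  16
  0   0   0   0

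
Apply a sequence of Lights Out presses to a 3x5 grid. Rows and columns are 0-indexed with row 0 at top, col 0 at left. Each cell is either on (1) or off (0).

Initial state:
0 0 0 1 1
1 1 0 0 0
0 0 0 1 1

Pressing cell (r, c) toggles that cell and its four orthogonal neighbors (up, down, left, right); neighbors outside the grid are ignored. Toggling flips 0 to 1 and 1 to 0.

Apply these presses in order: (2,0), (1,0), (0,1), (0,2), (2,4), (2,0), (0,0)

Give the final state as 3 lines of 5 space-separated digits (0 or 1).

Answer: 1 1 0 0 1
1 1 1 0 1
1 0 0 0 0

Derivation:
After press 1 at (2,0):
0 0 0 1 1
0 1 0 0 0
1 1 0 1 1

After press 2 at (1,0):
1 0 0 1 1
1 0 0 0 0
0 1 0 1 1

After press 3 at (0,1):
0 1 1 1 1
1 1 0 0 0
0 1 0 1 1

After press 4 at (0,2):
0 0 0 0 1
1 1 1 0 0
0 1 0 1 1

After press 5 at (2,4):
0 0 0 0 1
1 1 1 0 1
0 1 0 0 0

After press 6 at (2,0):
0 0 0 0 1
0 1 1 0 1
1 0 0 0 0

After press 7 at (0,0):
1 1 0 0 1
1 1 1 0 1
1 0 0 0 0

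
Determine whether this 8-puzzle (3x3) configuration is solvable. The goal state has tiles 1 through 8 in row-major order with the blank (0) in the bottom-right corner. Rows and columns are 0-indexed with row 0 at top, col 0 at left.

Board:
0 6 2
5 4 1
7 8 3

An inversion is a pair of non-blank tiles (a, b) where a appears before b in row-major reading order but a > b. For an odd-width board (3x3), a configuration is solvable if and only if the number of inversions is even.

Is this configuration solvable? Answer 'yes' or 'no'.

Answer: no

Derivation:
Inversions (pairs i<j in row-major order where tile[i] > tile[j] > 0): 13
13 is odd, so the puzzle is not solvable.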